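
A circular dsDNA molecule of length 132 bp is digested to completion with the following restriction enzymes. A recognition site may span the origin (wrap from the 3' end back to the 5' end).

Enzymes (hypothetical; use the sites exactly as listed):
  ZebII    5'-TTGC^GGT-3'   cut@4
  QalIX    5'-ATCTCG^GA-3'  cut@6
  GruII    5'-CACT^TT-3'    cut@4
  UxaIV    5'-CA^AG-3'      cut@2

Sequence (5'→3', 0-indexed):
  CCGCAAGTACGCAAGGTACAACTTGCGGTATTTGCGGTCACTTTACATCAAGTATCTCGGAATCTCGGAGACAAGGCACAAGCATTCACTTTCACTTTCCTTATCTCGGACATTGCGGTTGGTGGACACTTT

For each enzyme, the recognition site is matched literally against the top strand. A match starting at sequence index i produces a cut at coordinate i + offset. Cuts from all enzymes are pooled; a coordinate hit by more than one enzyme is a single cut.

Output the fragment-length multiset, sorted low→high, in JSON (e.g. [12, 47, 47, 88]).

[6,6,7,7,7,8,8,8,8,9,9,10,12,13,14]

Site scan:
  ZebII TTGCGGT/4: at [22, 31, 112] ⇒ [26, 35, 116]
  QalIX ATCTCGGA/6: at [53, 61, 102] ⇒ [59, 67, 108]
  GruII CACTTT/4: at [38, 86, 92, 126] ⇒ [42, 90, 96, 130]
  UxaIV CAAG/2: at [3, 11, 48, 71, 78] ⇒ [5, 13, 50, 73, 80]

All cut coordinates (distinct, sorted): [5, 13, 26, 35, 42, 50, 59, 67, 73, 80, 90, 96, 108, 116, 130]

Fragments:
  5→13: 8 bp
  13→26: 13 bp
  26→35: 9 bp
  35→42: 7 bp
  42→50: 8 bp
  50→59: 9 bp
  59→67: 8 bp
  67→73: 6 bp
  73→80: 7 bp
  80→90: 10 bp
  90→96: 6 bp
  96→108: 12 bp
  108→116: 8 bp
  116→130: 14 bp
  130→5 (wrap): 132-130+5 = 7 bp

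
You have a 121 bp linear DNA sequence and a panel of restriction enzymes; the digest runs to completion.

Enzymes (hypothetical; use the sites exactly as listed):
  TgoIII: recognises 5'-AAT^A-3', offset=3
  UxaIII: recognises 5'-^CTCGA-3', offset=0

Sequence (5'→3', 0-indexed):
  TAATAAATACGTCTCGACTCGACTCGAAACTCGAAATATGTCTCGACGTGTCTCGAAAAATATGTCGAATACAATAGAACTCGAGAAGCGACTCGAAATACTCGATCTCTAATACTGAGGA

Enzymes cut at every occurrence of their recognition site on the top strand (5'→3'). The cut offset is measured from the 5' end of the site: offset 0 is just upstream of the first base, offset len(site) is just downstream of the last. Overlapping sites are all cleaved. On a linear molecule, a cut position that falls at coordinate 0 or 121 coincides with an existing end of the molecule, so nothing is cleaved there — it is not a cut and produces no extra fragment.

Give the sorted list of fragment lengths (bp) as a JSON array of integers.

Scan for sites:
  TgoIII (AATA, off=3): starts [1, 5, 34, 58, 67, 72, 96, 110] → cuts [4, 8, 37, 61, 70, 75, 99, 113]
  UxaIII (CTCGA, off=0): starts [12, 17, 22, 29, 41, 51, 79, 91, 100] → cuts [12, 17, 22, 29, 41, 51, 79, 91, 100]

Pooled cuts: [4, 8, 12, 17, 22, 29, 37, 41, 51, 61, 70, 75, 79, 91, 99, 100, 113]

Fragments:
  [0,4): 4 bp
  [4,8): 4 bp
  [8,12): 4 bp
  [12,17): 5 bp
  [17,22): 5 bp
  [22,29): 7 bp
  [29,37): 8 bp
  [37,41): 4 bp
  [41,51): 10 bp
  [51,61): 10 bp
  [61,70): 9 bp
  [70,75): 5 bp
  [75,79): 4 bp
  [79,91): 12 bp
  [91,99): 8 bp
  [99,100): 1 bp
  [100,113): 13 bp
  [113,121): 8 bp

[1,4,4,4,4,4,5,5,5,7,8,8,8,9,10,10,12,13]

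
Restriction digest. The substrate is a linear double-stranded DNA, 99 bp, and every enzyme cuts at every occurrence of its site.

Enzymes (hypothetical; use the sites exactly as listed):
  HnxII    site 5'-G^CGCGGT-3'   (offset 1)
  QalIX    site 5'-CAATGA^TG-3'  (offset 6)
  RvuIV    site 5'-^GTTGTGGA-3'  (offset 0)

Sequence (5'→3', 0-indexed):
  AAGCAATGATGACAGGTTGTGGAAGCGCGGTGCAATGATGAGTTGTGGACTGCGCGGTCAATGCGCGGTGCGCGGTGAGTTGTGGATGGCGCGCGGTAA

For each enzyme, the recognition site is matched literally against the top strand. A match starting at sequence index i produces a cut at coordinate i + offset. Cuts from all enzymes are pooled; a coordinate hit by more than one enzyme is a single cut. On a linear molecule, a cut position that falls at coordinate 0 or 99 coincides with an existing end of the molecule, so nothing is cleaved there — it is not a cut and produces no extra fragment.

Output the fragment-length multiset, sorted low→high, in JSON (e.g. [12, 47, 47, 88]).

Scan for sites:
  HnxII (GCGCGGT, off=1): starts [24, 51, 62, 69, 90] → cuts [25, 52, 63, 70, 91]
  QalIX (CAATGATG, off=6): starts [3, 32] → cuts [9, 38]
  RvuIV (GTTGTGGA, off=0): starts [15, 41, 78] → cuts [15, 41, 78]

All cut coordinates (distinct, sorted): [9, 15, 25, 38, 41, 52, 63, 70, 78, 91]

Fragment lengths:
  [0,9): 9 bp
  [9,15): 6 bp
  [15,25): 10 bp
  [25,38): 13 bp
  [38,41): 3 bp
  [41,52): 11 bp
  [52,63): 11 bp
  [63,70): 7 bp
  [70,78): 8 bp
  [78,91): 13 bp
  [91,99): 8 bp

[3,6,7,8,8,9,10,11,11,13,13]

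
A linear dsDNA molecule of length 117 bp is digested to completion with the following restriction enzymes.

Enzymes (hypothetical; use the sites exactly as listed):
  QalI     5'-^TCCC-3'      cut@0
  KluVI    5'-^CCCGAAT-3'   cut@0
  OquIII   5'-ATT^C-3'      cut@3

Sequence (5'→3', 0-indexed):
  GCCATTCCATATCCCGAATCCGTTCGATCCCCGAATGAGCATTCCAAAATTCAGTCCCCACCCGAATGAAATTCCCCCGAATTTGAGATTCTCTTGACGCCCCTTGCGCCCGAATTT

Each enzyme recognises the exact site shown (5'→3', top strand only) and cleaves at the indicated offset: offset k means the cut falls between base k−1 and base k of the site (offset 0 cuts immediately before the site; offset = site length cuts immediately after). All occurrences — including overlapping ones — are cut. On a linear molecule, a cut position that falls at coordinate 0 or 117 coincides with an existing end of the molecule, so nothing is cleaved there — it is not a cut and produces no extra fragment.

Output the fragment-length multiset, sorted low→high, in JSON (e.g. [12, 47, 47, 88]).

Scan for sites:
  QalI TCCC/0: at [11, 27, 54, 72] ⇒ [11, 27, 54, 72]
  KluVI CCCGAAT/0: at [12, 29, 60, 75, 108] ⇒ [12, 29, 60, 75, 108]
  OquIII ATTC/3: at [3, 40, 48, 70, 87] ⇒ [6, 43, 51, 73, 90]

Pooled cuts: [6, 11, 12, 27, 29, 43, 51, 54, 60, 72, 73, 75, 90, 108]

Fragment lengths:
  [0,6): 6 bp
  [6,11): 5 bp
  [11,12): 1 bp
  [12,27): 15 bp
  [27,29): 2 bp
  [29,43): 14 bp
  [43,51): 8 bp
  [51,54): 3 bp
  [54,60): 6 bp
  [60,72): 12 bp
  [72,73): 1 bp
  [73,75): 2 bp
  [75,90): 15 bp
  [90,108): 18 bp
  [108,117): 9 bp

[1,1,2,2,3,5,6,6,8,9,12,14,15,15,18]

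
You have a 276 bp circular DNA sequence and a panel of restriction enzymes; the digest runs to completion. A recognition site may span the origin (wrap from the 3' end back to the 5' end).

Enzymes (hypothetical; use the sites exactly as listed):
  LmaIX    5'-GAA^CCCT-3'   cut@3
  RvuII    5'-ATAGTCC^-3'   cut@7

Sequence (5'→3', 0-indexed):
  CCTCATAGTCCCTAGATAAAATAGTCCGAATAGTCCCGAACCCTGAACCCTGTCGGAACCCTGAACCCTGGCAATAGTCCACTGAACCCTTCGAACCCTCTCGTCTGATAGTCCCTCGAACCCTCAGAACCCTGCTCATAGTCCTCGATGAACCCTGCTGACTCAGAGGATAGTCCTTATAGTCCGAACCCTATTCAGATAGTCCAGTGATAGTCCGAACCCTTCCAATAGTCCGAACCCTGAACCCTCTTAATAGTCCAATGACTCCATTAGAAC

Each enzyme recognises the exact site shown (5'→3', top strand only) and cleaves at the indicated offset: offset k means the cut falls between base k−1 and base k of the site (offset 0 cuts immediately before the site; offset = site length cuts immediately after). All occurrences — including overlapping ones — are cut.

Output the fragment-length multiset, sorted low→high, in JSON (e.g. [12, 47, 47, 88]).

Site scan:
  LmaIX GAACCCT/3: at [37, 44, 55, 62, 83, 92, 117, 126, 149, 185, 216, 234, 241, 272] ⇒ [40, 47, 58, 65, 86, 95, 120, 129, 152, 188, 219, 237, 244, 275]
  RvuII ATAGTCC/7: at [4, 20, 29, 73, 107, 137, 169, 178, 198, 209, 227, 252] ⇒ [11, 27, 36, 80, 114, 144, 176, 185, 205, 216, 234, 259]

Pooled cuts: [11, 27, 36, 40, 47, 58, 65, 80, 86, 95, 114, 120, 129, 144, 152, 176, 185, 188, 205, 216, 219, 234, 237, 244, 259, 275]

Fragments:
  11→27: 16 bp
  27→36: 9 bp
  36→40: 4 bp
  40→47: 7 bp
  47→58: 11 bp
  58→65: 7 bp
  65→80: 15 bp
  80→86: 6 bp
  86→95: 9 bp
  95→114: 19 bp
  114→120: 6 bp
  120→129: 9 bp
  129→144: 15 bp
  144→152: 8 bp
  152→176: 24 bp
  176→185: 9 bp
  185→188: 3 bp
  188→205: 17 bp
  205→216: 11 bp
  216→219: 3 bp
  219→234: 15 bp
  234→237: 3 bp
  237→244: 7 bp
  244→259: 15 bp
  259→275: 16 bp
  275→11 (wrap): 276-275+11 = 12 bp

[3,3,3,4,6,6,7,7,7,8,9,9,9,9,11,11,12,15,15,15,15,16,16,17,19,24]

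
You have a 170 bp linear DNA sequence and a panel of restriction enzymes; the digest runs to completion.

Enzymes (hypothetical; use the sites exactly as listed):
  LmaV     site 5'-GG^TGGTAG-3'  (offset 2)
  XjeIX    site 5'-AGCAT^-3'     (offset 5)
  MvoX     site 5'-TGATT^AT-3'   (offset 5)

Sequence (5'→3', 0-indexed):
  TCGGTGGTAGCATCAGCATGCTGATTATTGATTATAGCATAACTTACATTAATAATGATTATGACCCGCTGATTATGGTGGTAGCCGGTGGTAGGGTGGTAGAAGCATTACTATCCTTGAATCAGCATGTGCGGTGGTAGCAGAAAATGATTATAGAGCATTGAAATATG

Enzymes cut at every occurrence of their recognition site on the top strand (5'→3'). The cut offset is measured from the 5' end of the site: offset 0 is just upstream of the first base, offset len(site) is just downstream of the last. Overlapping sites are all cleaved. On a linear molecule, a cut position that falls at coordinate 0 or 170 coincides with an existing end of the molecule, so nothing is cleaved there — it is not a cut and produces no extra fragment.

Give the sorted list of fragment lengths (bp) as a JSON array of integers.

[4,4,6,6,7,7,7,8,9,9,9,10,12,14,18,20,20]

Scan for sites:
  LmaV (GGTGGTAG, off=2): starts [2, 76, 86, 94, 132] → cuts [4, 78, 88, 96, 134]
  XjeIX (AGCAT, off=5): starts [8, 14, 35, 103, 123, 156] → cuts [13, 19, 40, 108, 128, 161]
  MvoX (TGATTAT, off=5): starts [21, 28, 55, 69, 147] → cuts [26, 33, 60, 74, 152]

Pooled cuts: [4, 13, 19, 26, 33, 40, 60, 74, 78, 88, 96, 108, 128, 134, 152, 161]

Fragments:
  [0,4): 4 bp
  [4,13): 9 bp
  [13,19): 6 bp
  [19,26): 7 bp
  [26,33): 7 bp
  [33,40): 7 bp
  [40,60): 20 bp
  [60,74): 14 bp
  [74,78): 4 bp
  [78,88): 10 bp
  [88,96): 8 bp
  [96,108): 12 bp
  [108,128): 20 bp
  [128,134): 6 bp
  [134,152): 18 bp
  [152,161): 9 bp
  [161,170): 9 bp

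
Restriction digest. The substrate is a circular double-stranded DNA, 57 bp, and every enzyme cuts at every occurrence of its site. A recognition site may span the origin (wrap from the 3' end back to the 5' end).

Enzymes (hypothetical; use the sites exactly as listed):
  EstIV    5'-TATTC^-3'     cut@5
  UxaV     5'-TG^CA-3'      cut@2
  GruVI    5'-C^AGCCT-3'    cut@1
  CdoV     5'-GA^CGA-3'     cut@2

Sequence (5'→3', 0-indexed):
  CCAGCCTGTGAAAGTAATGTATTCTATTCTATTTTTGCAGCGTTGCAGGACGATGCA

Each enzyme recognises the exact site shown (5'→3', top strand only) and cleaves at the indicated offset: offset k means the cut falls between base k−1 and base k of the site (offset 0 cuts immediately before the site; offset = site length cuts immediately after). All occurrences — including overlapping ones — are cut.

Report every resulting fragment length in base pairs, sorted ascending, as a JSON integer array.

[4,5,5,5,8,8,22]

Per-enzyme occurrences:
  EstIV TATTC/5: at [19, 24] ⇒ [24, 29]
  UxaV TGCA/2: at [35, 43, 53] ⇒ [37, 45, 55]
  GruVI CAGCCT/1: at [1] ⇒ [2]
  CdoV GACGA/2: at [48] ⇒ [50]

All cut coordinates (distinct, sorted): [2, 24, 29, 37, 45, 50, 55]

Fragment lengths:
  2→24: 22 bp
  24→29: 5 bp
  29→37: 8 bp
  37→45: 8 bp
  45→50: 5 bp
  50→55: 5 bp
  55→2 (wrap): 57-55+2 = 4 bp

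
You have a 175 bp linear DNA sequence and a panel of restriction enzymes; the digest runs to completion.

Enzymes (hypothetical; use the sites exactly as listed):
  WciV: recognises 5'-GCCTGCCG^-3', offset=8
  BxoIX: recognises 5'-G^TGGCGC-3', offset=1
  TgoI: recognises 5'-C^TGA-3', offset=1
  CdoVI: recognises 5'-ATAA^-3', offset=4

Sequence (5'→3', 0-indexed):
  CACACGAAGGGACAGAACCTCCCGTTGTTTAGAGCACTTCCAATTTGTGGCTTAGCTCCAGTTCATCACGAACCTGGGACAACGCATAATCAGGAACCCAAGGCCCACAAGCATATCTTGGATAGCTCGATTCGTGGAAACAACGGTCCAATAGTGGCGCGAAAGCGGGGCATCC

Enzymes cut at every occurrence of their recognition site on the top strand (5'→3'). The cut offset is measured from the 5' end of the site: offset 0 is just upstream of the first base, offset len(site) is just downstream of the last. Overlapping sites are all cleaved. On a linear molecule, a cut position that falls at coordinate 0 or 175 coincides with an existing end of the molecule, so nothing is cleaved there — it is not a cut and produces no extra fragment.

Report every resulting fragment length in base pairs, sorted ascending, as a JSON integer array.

Site scan:
  WciV (GCCTGCCG, off=8): no sites
  BxoIX (GTGGCGC, off=1): starts [153] → cuts [154]
  TgoI (CTGA, off=1): no sites
  CdoVI (ATAA, off=4): starts [85] → cuts [89]

All cut coordinates (distinct, sorted): [89, 154]

Fragments:
  [0,89): 89 bp
  [89,154): 65 bp
  [154,175): 21 bp

[21,65,89]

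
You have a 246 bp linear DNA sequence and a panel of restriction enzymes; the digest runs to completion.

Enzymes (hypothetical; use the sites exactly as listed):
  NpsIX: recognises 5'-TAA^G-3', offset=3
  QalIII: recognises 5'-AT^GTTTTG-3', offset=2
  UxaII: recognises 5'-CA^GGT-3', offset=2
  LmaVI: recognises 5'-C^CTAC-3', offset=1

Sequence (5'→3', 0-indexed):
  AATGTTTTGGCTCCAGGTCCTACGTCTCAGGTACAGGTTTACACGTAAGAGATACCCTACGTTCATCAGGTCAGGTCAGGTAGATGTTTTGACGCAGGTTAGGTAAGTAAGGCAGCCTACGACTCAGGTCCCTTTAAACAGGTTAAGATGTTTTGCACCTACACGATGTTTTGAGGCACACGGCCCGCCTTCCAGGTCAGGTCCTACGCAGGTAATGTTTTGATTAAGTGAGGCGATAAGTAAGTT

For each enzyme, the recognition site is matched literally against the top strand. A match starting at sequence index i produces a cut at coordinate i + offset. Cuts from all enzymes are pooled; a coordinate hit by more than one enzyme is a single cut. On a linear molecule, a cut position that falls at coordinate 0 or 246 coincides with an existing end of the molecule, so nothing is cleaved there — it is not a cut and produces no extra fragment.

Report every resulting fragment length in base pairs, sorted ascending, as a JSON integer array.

Site scan:
  NpsIX (TAAG, off=3): starts [45, 103, 107, 143, 224, 236, 240] → cuts [48, 106, 110, 146, 227, 239, 243]
  QalIII (ATGTTTTG, off=2): starts [1, 83, 147, 165, 214] → cuts [3, 85, 149, 167, 216]
  UxaII (CAGGT, off=2): starts [13, 27, 33, 66, 71, 76, 94, 124, 138, 192, 197, 208] → cuts [15, 29, 35, 68, 73, 78, 96, 126, 140, 194, 199, 210]
  LmaVI (CCTAC, off=1): starts [18, 55, 115, 157, 202] → cuts [19, 56, 116, 158, 203]

All cut coordinates (distinct, sorted): [3, 15, 19, 29, 35, 48, 56, 68, 73, 78, 85, 96, 106, 110, 116, 126, 140, 146, 149, 158, 167, 194, 199, 203, 210, 216, 227, 239, 243]

Fragment lengths:
  [0,3): 3 bp
  [3,15): 12 bp
  [15,19): 4 bp
  [19,29): 10 bp
  [29,35): 6 bp
  [35,48): 13 bp
  [48,56): 8 bp
  [56,68): 12 bp
  [68,73): 5 bp
  [73,78): 5 bp
  [78,85): 7 bp
  [85,96): 11 bp
  [96,106): 10 bp
  [106,110): 4 bp
  [110,116): 6 bp
  [116,126): 10 bp
  [126,140): 14 bp
  [140,146): 6 bp
  [146,149): 3 bp
  [149,158): 9 bp
  [158,167): 9 bp
  [167,194): 27 bp
  [194,199): 5 bp
  [199,203): 4 bp
  [203,210): 7 bp
  [210,216): 6 bp
  [216,227): 11 bp
  [227,239): 12 bp
  [239,243): 4 bp
  [243,246): 3 bp

[3,3,3,4,4,4,4,5,5,5,6,6,6,6,7,7,8,9,9,10,10,10,11,11,12,12,12,13,14,27]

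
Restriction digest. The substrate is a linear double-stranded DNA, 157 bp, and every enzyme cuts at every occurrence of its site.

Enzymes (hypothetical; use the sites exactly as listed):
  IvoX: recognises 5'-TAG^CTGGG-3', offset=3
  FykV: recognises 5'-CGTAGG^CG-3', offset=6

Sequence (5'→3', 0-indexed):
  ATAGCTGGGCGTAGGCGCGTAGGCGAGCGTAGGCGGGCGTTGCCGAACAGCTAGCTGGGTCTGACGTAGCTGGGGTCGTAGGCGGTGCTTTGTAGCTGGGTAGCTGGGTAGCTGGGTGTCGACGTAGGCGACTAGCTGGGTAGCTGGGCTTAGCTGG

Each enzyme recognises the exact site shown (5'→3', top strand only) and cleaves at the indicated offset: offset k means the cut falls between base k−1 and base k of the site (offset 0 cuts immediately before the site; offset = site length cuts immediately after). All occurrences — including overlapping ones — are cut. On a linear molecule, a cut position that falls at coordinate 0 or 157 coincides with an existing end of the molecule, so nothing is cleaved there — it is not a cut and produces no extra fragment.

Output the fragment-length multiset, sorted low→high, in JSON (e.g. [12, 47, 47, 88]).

[4,7,8,8,8,8,10,11,13,13,14,15,17,21]

Site scan:
  IvoX (TAGCTGGG, off=3): starts [1, 51, 66, 92, 100, 108, 132, 140] → cuts [4, 54, 69, 95, 103, 111, 135, 143]
  FykV (CGTAGGCG, off=6): starts [9, 17, 27, 76, 122] → cuts [15, 23, 33, 82, 128]

All cut coordinates (distinct, sorted): [4, 15, 23, 33, 54, 69, 82, 95, 103, 111, 128, 135, 143]

Fragment lengths:
  [0,4): 4 bp
  [4,15): 11 bp
  [15,23): 8 bp
  [23,33): 10 bp
  [33,54): 21 bp
  [54,69): 15 bp
  [69,82): 13 bp
  [82,95): 13 bp
  [95,103): 8 bp
  [103,111): 8 bp
  [111,128): 17 bp
  [128,135): 7 bp
  [135,143): 8 bp
  [143,157): 14 bp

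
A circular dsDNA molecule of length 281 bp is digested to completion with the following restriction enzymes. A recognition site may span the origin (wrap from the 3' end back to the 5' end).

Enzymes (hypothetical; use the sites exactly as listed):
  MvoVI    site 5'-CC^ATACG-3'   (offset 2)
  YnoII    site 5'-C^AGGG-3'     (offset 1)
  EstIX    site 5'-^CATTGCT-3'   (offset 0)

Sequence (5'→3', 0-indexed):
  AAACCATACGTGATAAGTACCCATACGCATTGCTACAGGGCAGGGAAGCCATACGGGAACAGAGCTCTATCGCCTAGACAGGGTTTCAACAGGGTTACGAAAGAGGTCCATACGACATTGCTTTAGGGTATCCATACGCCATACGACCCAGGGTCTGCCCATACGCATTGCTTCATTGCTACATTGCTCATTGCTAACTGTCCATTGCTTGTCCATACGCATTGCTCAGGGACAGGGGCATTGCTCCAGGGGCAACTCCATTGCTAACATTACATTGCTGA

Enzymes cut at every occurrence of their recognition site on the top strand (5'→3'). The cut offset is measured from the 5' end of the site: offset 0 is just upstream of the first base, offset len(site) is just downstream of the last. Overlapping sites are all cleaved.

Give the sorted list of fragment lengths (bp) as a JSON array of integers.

[5,5,5,5,5,6,6,7,7,8,8,8,9,9,9,9,11,11,11,12,14,14,14,17,18,19,29]

Site scan:
  MvoVI CCATACG/2: at [3, 20, 48, 107, 131, 138, 158, 212] ⇒ [5, 22, 50, 109, 133, 140, 160, 214]
  YnoII CAGGG/1: at [35, 40, 78, 89, 148, 226, 232, 246] ⇒ [36, 41, 79, 90, 149, 227, 233, 247]
  EstIX CATTGCT/0: at [27, 115, 165, 173, 181, 188, 202, 219, 238, 258, 272] ⇒ [27, 115, 165, 173, 181, 188, 202, 219, 238, 258, 272]

All cut coordinates (distinct, sorted): [5, 22, 27, 36, 41, 50, 79, 90, 109, 115, 133, 140, 149, 160, 165, 173, 181, 188, 202, 214, 219, 227, 233, 238, 247, 258, 272]

Fragments:
  5→22: 17 bp
  22→27: 5 bp
  27→36: 9 bp
  36→41: 5 bp
  41→50: 9 bp
  50→79: 29 bp
  79→90: 11 bp
  90→109: 19 bp
  109→115: 6 bp
  115→133: 18 bp
  133→140: 7 bp
  140→149: 9 bp
  149→160: 11 bp
  160→165: 5 bp
  165→173: 8 bp
  173→181: 8 bp
  181→188: 7 bp
  188→202: 14 bp
  202→214: 12 bp
  214→219: 5 bp
  219→227: 8 bp
  227→233: 6 bp
  233→238: 5 bp
  238→247: 9 bp
  247→258: 11 bp
  258→272: 14 bp
  272→5 (wrap): 281-272+5 = 14 bp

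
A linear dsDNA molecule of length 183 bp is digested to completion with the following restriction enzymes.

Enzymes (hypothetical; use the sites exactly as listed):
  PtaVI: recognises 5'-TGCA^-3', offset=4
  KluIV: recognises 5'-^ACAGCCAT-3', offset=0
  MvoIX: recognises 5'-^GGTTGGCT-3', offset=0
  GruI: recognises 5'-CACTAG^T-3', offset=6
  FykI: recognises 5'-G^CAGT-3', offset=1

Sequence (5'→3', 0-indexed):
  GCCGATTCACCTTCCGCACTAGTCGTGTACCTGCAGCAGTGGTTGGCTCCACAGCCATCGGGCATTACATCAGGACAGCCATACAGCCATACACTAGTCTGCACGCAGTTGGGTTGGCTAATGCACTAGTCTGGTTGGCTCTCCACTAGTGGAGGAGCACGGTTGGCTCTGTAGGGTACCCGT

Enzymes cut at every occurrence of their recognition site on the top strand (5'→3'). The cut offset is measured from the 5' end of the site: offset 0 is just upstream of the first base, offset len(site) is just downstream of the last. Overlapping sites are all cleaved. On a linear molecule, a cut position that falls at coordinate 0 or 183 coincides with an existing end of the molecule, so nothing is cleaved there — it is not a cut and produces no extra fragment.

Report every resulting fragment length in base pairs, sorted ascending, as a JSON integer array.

[1,2,3,4,4,6,6,8,10,11,13,14,15,17,22,23,24]

Scan for sites:
  PtaVI (TGCA, off=4): starts [31, 99, 121] → cuts [35, 103, 125]
  KluIV (ACAGCCAT, off=0): starts [50, 74, 82] → cuts [50, 74, 82]
  MvoIX (GGTTGGCT, off=0): starts [40, 111, 132, 160] → cuts [40, 111, 132, 160]
  GruI (CACTAGT, off=6): starts [16, 91, 123, 143] → cuts [22, 97, 129, 149]
  FykI (GCAGT, off=1): starts [35, 104] → cuts [36, 105]

All cut coordinates (distinct, sorted): [22, 35, 36, 40, 50, 74, 82, 97, 103, 105, 111, 125, 129, 132, 149, 160]

Fragment lengths:
  [0,22): 22 bp
  [22,35): 13 bp
  [35,36): 1 bp
  [36,40): 4 bp
  [40,50): 10 bp
  [50,74): 24 bp
  [74,82): 8 bp
  [82,97): 15 bp
  [97,103): 6 bp
  [103,105): 2 bp
  [105,111): 6 bp
  [111,125): 14 bp
  [125,129): 4 bp
  [129,132): 3 bp
  [132,149): 17 bp
  [149,160): 11 bp
  [160,183): 23 bp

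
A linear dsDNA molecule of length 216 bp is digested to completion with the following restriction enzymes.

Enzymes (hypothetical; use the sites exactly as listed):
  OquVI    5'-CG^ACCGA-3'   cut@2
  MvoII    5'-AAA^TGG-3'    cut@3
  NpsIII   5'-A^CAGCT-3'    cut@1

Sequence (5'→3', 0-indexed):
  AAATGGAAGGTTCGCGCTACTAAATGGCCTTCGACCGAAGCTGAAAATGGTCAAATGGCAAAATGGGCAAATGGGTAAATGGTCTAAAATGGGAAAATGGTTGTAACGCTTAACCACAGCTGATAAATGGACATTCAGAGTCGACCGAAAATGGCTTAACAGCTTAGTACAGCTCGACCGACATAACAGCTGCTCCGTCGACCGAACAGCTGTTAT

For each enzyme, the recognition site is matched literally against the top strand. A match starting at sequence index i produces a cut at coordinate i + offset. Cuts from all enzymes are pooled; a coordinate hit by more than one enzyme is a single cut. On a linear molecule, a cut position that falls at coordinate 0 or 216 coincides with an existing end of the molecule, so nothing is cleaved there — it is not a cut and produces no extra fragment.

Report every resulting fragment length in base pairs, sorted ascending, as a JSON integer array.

[3,6,7,8,8,8,8,8,8,8,9,10,10,10,10,11,14,14,16,19,21]

Site scan:
  OquVI (CGACCGA, off=2): starts [31, 141, 174, 198] → cuts [33, 143, 176, 200]
  MvoII (AAATGG, off=3): starts [0, 21, 44, 52, 60, 68, 76, 86, 94, 124, 148] → cuts [3, 24, 47, 55, 63, 71, 79, 89, 97, 127, 151]
  NpsIII (ACAGCT, off=1): starts [115, 158, 168, 185, 205] → cuts [116, 159, 169, 186, 206]

All cut coordinates (distinct, sorted): [3, 24, 33, 47, 55, 63, 71, 79, 89, 97, 116, 127, 143, 151, 159, 169, 176, 186, 200, 206]

Fragment lengths:
  [0,3): 3 bp
  [3,24): 21 bp
  [24,33): 9 bp
  [33,47): 14 bp
  [47,55): 8 bp
  [55,63): 8 bp
  [63,71): 8 bp
  [71,79): 8 bp
  [79,89): 10 bp
  [89,97): 8 bp
  [97,116): 19 bp
  [116,127): 11 bp
  [127,143): 16 bp
  [143,151): 8 bp
  [151,159): 8 bp
  [159,169): 10 bp
  [169,176): 7 bp
  [176,186): 10 bp
  [186,200): 14 bp
  [200,206): 6 bp
  [206,216): 10 bp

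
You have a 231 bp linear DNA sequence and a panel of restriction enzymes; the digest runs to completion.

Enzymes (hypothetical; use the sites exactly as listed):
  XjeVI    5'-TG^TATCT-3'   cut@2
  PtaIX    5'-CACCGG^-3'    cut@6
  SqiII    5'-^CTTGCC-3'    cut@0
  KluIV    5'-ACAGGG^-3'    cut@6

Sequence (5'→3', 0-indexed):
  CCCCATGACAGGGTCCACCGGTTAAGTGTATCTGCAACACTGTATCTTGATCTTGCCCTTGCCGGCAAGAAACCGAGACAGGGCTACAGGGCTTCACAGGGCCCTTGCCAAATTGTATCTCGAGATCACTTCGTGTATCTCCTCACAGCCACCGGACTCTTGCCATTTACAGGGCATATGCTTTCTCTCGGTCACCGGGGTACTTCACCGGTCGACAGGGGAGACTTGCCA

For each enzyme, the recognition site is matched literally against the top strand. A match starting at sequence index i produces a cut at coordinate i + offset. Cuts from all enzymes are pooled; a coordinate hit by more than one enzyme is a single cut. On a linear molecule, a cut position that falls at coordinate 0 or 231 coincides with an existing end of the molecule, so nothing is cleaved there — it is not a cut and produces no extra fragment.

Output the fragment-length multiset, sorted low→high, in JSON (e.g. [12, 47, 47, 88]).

Site scan:
  XjeVI TGTATCT/2: at [26, 40, 113, 133] ⇒ [28, 42, 115, 135]
  PtaIX CACCGG/6: at [15, 149, 192, 205] ⇒ [21, 155, 198, 211]
  SqiII CTTGCC/0: at [51, 57, 103, 158, 224] ⇒ [51, 57, 103, 158, 224]
  KluIV ACAGGG/6: at [7, 77, 85, 95, 168, 214] ⇒ [13, 83, 91, 101, 174, 220]

Pooled cuts: [13, 21, 28, 42, 51, 57, 83, 91, 101, 103, 115, 135, 155, 158, 174, 198, 211, 220, 224]

Fragments:
  [0,13): 13 bp
  [13,21): 8 bp
  [21,28): 7 bp
  [28,42): 14 bp
  [42,51): 9 bp
  [51,57): 6 bp
  [57,83): 26 bp
  [83,91): 8 bp
  [91,101): 10 bp
  [101,103): 2 bp
  [103,115): 12 bp
  [115,135): 20 bp
  [135,155): 20 bp
  [155,158): 3 bp
  [158,174): 16 bp
  [174,198): 24 bp
  [198,211): 13 bp
  [211,220): 9 bp
  [220,224): 4 bp
  [224,231): 7 bp

[2,3,4,6,7,7,8,8,9,9,10,12,13,13,14,16,20,20,24,26]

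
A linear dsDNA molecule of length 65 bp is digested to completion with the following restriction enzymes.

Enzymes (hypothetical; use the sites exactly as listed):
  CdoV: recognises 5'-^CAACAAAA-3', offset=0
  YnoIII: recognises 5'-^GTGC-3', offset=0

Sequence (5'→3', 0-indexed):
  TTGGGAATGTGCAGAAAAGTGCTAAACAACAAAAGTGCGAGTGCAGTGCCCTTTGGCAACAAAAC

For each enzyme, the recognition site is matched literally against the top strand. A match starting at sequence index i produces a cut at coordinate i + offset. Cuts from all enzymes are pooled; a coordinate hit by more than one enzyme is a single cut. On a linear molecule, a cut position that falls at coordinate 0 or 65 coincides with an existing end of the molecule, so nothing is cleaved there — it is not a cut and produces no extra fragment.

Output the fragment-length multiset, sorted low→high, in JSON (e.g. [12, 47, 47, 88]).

[5,6,8,8,8,9,10,11]

Per-enzyme occurrences:
  CdoV (CAACAAAA, off=0): starts [26, 56] → cuts [26, 56]
  YnoIII (GTGC, off=0): starts [8, 18, 34, 40, 45] → cuts [8, 18, 34, 40, 45]

All cut coordinates (distinct, sorted): [8, 18, 26, 34, 40, 45, 56]

Fragments:
  [0,8): 8 bp
  [8,18): 10 bp
  [18,26): 8 bp
  [26,34): 8 bp
  [34,40): 6 bp
  [40,45): 5 bp
  [45,56): 11 bp
  [56,65): 9 bp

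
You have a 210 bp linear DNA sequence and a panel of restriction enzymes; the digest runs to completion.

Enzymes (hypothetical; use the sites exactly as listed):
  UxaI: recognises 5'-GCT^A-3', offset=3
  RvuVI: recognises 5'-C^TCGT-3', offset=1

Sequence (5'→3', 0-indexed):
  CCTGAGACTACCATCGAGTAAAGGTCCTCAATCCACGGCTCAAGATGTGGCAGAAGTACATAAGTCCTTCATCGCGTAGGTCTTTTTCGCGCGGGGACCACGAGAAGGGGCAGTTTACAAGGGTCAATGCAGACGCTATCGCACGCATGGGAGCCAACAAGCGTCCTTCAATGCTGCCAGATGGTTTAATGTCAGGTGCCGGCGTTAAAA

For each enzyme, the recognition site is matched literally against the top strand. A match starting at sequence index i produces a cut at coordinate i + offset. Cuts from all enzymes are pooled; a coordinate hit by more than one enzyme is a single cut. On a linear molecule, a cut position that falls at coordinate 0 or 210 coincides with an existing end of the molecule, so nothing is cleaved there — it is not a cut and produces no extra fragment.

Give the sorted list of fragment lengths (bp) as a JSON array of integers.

[73,137]

Site scan:
  UxaI (GCTA, off=3): starts [134] → cuts [137]
  RvuVI (CTCGT, off=1): no sites

Pooled cuts: [137]

Fragment lengths:
  [0,137): 137 bp
  [137,210): 73 bp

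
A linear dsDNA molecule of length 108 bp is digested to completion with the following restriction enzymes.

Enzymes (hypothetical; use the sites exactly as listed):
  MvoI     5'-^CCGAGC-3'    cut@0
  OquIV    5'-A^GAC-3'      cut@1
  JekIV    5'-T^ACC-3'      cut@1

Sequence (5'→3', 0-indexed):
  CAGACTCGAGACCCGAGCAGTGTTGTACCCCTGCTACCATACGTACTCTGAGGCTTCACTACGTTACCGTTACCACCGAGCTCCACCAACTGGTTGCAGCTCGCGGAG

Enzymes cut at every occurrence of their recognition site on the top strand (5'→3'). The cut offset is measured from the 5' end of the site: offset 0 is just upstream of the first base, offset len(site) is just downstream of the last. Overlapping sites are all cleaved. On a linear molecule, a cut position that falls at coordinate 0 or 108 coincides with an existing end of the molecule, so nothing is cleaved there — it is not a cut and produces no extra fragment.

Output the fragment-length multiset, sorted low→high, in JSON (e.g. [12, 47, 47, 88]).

[2,3,4,6,7,9,14,30,33]

Scan for sites:
  MvoI CCGAGC/0: at [12, 75] ⇒ [12, 75]
  OquIV AGAC/1: at [1, 8] ⇒ [2, 9]
  JekIV TACC/1: at [25, 34, 64, 70] ⇒ [26, 35, 65, 71]

All cut coordinates (distinct, sorted): [2, 9, 12, 26, 35, 65, 71, 75]

Fragment lengths:
  [0,2): 2 bp
  [2,9): 7 bp
  [9,12): 3 bp
  [12,26): 14 bp
  [26,35): 9 bp
  [35,65): 30 bp
  [65,71): 6 bp
  [71,75): 4 bp
  [75,108): 33 bp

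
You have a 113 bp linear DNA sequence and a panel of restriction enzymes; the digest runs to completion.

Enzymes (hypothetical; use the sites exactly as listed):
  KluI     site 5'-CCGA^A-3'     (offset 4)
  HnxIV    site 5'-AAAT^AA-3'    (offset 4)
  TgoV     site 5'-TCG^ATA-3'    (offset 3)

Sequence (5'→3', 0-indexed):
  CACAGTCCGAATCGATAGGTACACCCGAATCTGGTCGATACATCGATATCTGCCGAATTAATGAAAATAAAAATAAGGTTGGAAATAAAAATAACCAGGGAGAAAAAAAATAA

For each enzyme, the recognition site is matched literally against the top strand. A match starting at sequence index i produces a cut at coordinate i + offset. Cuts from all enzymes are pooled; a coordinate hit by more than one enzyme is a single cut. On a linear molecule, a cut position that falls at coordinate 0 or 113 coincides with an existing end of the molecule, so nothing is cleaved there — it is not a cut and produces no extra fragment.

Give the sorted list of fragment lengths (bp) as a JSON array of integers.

[2,4,6,6,8,9,10,11,12,12,14,19]

Scan for sites:
  KluI CCGAA/4: at [6, 24, 52] ⇒ [10, 28, 56]
  HnxIV AAATAA/4: at [64, 70, 82, 88, 107] ⇒ [68, 74, 86, 92, 111]
  TgoV TCGATA/3: at [11, 34, 42] ⇒ [14, 37, 45]

All cut coordinates (distinct, sorted): [10, 14, 28, 37, 45, 56, 68, 74, 86, 92, 111]

Fragment lengths:
  [0,10): 10 bp
  [10,14): 4 bp
  [14,28): 14 bp
  [28,37): 9 bp
  [37,45): 8 bp
  [45,56): 11 bp
  [56,68): 12 bp
  [68,74): 6 bp
  [74,86): 12 bp
  [86,92): 6 bp
  [92,111): 19 bp
  [111,113): 2 bp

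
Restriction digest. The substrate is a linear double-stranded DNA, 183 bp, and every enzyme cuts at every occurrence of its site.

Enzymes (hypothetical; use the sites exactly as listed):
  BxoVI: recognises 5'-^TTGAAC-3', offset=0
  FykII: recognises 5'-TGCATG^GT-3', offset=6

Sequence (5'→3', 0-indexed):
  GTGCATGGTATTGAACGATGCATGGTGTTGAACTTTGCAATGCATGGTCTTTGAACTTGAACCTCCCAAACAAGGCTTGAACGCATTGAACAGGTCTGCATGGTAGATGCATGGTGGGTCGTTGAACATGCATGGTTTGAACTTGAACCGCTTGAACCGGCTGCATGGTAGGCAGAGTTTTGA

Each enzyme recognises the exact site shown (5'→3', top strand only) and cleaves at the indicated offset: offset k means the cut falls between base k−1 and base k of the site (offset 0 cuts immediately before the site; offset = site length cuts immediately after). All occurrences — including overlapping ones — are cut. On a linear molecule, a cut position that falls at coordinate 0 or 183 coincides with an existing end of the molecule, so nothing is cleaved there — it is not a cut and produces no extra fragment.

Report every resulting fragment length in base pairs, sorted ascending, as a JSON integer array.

[2,3,3,4,6,6,7,8,9,9,11,13,14,16,16,17,19,20]

Site scan:
  BxoVI (TTGAAC, off=0): starts [10, 27, 50, 56, 76, 85, 121, 136, 142, 151] → cuts [10, 27, 50, 56, 76, 85, 121, 136, 142, 151]
  FykII (TGCATGGT, off=6): starts [1, 18, 40, 96, 107, 128, 161] → cuts [7, 24, 46, 102, 113, 134, 167]

All cut coordinates (distinct, sorted): [7, 10, 24, 27, 46, 50, 56, 76, 85, 102, 113, 121, 134, 136, 142, 151, 167]

Fragment lengths:
  [0,7): 7 bp
  [7,10): 3 bp
  [10,24): 14 bp
  [24,27): 3 bp
  [27,46): 19 bp
  [46,50): 4 bp
  [50,56): 6 bp
  [56,76): 20 bp
  [76,85): 9 bp
  [85,102): 17 bp
  [102,113): 11 bp
  [113,121): 8 bp
  [121,134): 13 bp
  [134,136): 2 bp
  [136,142): 6 bp
  [142,151): 9 bp
  [151,167): 16 bp
  [167,183): 16 bp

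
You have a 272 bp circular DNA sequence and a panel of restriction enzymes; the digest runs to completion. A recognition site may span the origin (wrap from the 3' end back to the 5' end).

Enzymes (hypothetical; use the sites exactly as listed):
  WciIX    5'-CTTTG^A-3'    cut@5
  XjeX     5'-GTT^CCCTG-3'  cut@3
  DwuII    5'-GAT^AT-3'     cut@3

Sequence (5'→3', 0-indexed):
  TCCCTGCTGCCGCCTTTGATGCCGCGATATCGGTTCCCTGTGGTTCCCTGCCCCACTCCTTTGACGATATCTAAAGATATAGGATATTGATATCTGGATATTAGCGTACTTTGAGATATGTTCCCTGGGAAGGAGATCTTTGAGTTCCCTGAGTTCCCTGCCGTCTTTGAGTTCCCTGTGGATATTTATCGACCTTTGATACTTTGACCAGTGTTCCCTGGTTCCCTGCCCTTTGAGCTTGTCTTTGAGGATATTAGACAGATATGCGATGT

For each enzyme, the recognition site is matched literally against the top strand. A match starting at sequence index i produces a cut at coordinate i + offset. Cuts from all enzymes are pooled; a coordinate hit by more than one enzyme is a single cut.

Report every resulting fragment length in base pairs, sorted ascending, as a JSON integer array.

[4,4,4,5,5,5,6,7,7,8,8,8,9,9,10,10,10,10,10,11,12,12,14,14,15,17,18,20]

Site scan:
  WciIX CTTTGA/5: at [13, 58, 108, 137, 164, 193, 201, 230, 242] ⇒ [18, 63, 113, 142, 169, 198, 206, 235, 247]
  XjeX GTTCCCTG/3: at [32, 42, 119, 143, 152, 170, 212, 220, 270] ⇒ [1, 35, 45, 122, 146, 155, 173, 215, 223]
  DwuII GATAT/3: at [25, 65, 75, 82, 88, 96, 114, 180, 249, 260] ⇒ [28, 68, 78, 85, 91, 99, 117, 183, 252, 263]

All cut coordinates (distinct, sorted): [1, 18, 28, 35, 45, 63, 68, 78, 85, 91, 99, 113, 117, 122, 142, 146, 155, 169, 173, 183, 198, 206, 215, 223, 235, 247, 252, 263]

Fragment lengths:
  1→18: 17 bp
  18→28: 10 bp
  28→35: 7 bp
  35→45: 10 bp
  45→63: 18 bp
  63→68: 5 bp
  68→78: 10 bp
  78→85: 7 bp
  85→91: 6 bp
  91→99: 8 bp
  99→113: 14 bp
  113→117: 4 bp
  117→122: 5 bp
  122→142: 20 bp
  142→146: 4 bp
  146→155: 9 bp
  155→169: 14 bp
  169→173: 4 bp
  173→183: 10 bp
  183→198: 15 bp
  198→206: 8 bp
  206→215: 9 bp
  215→223: 8 bp
  223→235: 12 bp
  235→247: 12 bp
  247→252: 5 bp
  252→263: 11 bp
  263→1 (wrap): 272-263+1 = 10 bp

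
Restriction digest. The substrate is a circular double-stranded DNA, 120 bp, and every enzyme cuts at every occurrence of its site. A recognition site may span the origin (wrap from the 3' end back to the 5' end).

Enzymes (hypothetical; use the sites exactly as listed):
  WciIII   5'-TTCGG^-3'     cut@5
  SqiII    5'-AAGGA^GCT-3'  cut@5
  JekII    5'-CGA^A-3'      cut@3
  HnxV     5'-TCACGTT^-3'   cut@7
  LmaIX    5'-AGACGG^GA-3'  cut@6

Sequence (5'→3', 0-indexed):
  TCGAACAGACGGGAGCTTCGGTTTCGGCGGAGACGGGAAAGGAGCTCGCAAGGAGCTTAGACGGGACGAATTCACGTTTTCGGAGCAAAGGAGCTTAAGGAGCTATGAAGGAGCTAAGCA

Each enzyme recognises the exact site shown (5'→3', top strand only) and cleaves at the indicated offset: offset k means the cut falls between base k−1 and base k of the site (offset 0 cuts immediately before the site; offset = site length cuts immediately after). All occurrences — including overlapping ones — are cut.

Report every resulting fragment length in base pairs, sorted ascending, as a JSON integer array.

[5,5,6,7,8,9,9,9,9,9,10,11,11,12]

Site scan:
  WciIII (TTCGG, off=5): starts [16, 22, 78] → cuts [21, 27, 83]
  SqiII (AAGGAGCT, off=5): starts [38, 49, 87, 96, 107] → cuts [43, 54, 92, 101, 112]
  JekII (CGAA, off=3): starts [1, 66] → cuts [4, 69]
  HnxV (TCACGTT, off=7): starts [71] → cuts [78]
  LmaIX (AGACGGGA, off=6): starts [6, 30, 58] → cuts [12, 36, 64]

All cut coordinates (distinct, sorted): [4, 12, 21, 27, 36, 43, 54, 64, 69, 78, 83, 92, 101, 112]

Fragments:
  4→12: 8 bp
  12→21: 9 bp
  21→27: 6 bp
  27→36: 9 bp
  36→43: 7 bp
  43→54: 11 bp
  54→64: 10 bp
  64→69: 5 bp
  69→78: 9 bp
  78→83: 5 bp
  83→92: 9 bp
  92→101: 9 bp
  101→112: 11 bp
  112→4 (wrap): 120-112+4 = 12 bp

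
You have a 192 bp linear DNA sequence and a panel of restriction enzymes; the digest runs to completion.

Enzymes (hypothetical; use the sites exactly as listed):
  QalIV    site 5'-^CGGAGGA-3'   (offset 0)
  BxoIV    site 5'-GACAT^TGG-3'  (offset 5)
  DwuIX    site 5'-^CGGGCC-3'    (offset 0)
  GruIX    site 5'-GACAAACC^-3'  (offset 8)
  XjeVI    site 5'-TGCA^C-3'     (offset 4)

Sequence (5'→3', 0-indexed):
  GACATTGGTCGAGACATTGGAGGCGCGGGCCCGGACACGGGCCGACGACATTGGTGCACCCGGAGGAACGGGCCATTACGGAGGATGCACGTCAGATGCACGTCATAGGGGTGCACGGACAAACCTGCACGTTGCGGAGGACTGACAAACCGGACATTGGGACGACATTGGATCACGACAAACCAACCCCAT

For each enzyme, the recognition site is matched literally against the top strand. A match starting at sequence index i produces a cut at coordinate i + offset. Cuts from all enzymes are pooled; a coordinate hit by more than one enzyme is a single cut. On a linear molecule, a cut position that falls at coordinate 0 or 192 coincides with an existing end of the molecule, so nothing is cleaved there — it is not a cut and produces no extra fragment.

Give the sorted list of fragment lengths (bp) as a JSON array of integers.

[2,4,5,5,6,7,8,8,8,10,10,11,11,11,12,12,14,15,16,17]

Scan for sites:
  QalIV (CGGAGGA, off=0): starts [60, 78, 134] → cuts [60, 78, 134]
  BxoIV (GACATTGG, off=5): starts [0, 12, 46, 152, 163] → cuts [5, 17, 51, 157, 168]
  DwuIX (CGGGCC, off=0): starts [25, 37, 68] → cuts [25, 37, 68]
  GruIX (GACAAACC, off=8): starts [117, 143, 176] → cuts [125, 151, 184]
  XjeVI (TGCAC, off=4): starts [54, 85, 96, 111, 125] → cuts [58, 89, 100, 115, 129]

All cut coordinates (distinct, sorted): [5, 17, 25, 37, 51, 58, 60, 68, 78, 89, 100, 115, 125, 129, 134, 151, 157, 168, 184]

Fragment lengths:
  [0,5): 5 bp
  [5,17): 12 bp
  [17,25): 8 bp
  [25,37): 12 bp
  [37,51): 14 bp
  [51,58): 7 bp
  [58,60): 2 bp
  [60,68): 8 bp
  [68,78): 10 bp
  [78,89): 11 bp
  [89,100): 11 bp
  [100,115): 15 bp
  [115,125): 10 bp
  [125,129): 4 bp
  [129,134): 5 bp
  [134,151): 17 bp
  [151,157): 6 bp
  [157,168): 11 bp
  [168,184): 16 bp
  [184,192): 8 bp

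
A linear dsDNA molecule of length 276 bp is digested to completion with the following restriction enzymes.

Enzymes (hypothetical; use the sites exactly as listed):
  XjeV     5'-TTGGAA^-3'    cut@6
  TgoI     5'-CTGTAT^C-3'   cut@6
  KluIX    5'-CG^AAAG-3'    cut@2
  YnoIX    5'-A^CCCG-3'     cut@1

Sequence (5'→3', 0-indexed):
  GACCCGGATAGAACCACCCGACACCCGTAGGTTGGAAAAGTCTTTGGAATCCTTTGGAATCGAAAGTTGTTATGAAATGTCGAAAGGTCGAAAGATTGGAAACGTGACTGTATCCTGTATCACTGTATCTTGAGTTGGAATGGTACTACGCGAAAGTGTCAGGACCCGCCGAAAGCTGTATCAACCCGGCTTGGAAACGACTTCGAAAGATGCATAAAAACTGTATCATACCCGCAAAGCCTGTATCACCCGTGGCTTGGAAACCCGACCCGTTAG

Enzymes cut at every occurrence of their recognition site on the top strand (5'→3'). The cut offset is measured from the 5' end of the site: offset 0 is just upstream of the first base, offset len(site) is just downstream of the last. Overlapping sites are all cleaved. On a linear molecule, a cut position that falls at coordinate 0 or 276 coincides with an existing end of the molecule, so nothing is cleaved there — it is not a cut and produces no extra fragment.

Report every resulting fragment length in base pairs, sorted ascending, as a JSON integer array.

[1,2,2,3,3,4,5,7,7,7,8,8,8,9,10,10,11,12,12,12,12,12,12,14,14,14,16,20,21]

Scan for sites:
  XjeV TTGGAA/6: at [31, 43, 53, 95, 134, 190, 256] ⇒ [37, 49, 59, 101, 140, 196, 262]
  TgoI CTGTATC/6: at [107, 114, 122, 175, 220, 240] ⇒ [113, 120, 128, 181, 226, 246]
  KluIX CGAAAG/2: at [60, 80, 88, 150, 169, 203] ⇒ [62, 82, 90, 152, 171, 205]
  YnoIX ACCCG/1: at [1, 15, 22, 163, 183, 229, 247, 262, 267] ⇒ [2, 16, 23, 164, 184, 230, 248, 263, 268]

Pooled cuts: [2, 16, 23, 37, 49, 59, 62, 82, 90, 101, 113, 120, 128, 140, 152, 164, 171, 181, 184, 196, 205, 226, 230, 246, 248, 262, 263, 268]

Fragment lengths:
  [0,2): 2 bp
  [2,16): 14 bp
  [16,23): 7 bp
  [23,37): 14 bp
  [37,49): 12 bp
  [49,59): 10 bp
  [59,62): 3 bp
  [62,82): 20 bp
  [82,90): 8 bp
  [90,101): 11 bp
  [101,113): 12 bp
  [113,120): 7 bp
  [120,128): 8 bp
  [128,140): 12 bp
  [140,152): 12 bp
  [152,164): 12 bp
  [164,171): 7 bp
  [171,181): 10 bp
  [181,184): 3 bp
  [184,196): 12 bp
  [196,205): 9 bp
  [205,226): 21 bp
  [226,230): 4 bp
  [230,246): 16 bp
  [246,248): 2 bp
  [248,262): 14 bp
  [262,263): 1 bp
  [263,268): 5 bp
  [268,276): 8 bp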